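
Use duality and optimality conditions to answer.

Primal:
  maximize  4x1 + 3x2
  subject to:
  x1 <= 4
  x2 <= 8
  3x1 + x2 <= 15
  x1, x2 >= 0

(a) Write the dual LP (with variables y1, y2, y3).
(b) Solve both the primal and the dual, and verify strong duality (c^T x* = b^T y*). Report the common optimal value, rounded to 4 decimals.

The standard primal-dual pair for 'max c^T x s.t. A x <= b, x >= 0' is:
  Dual:  min b^T y  s.t.  A^T y >= c,  y >= 0.

So the dual LP is:
  minimize  4y1 + 8y2 + 15y3
  subject to:
    y1 + 3y3 >= 4
    y2 + y3 >= 3
    y1, y2, y3 >= 0

Solving the primal: x* = (2.3333, 8).
  primal value c^T x* = 33.3333.
Solving the dual: y* = (0, 1.6667, 1.3333).
  dual value b^T y* = 33.3333.
Strong duality: c^T x* = b^T y*. Confirmed.

33.3333


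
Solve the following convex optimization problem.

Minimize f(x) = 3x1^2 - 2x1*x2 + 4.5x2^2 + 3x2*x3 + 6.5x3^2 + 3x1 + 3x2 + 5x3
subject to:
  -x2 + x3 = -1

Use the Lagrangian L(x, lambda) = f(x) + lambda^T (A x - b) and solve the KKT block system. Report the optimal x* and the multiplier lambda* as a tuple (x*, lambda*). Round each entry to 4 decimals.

Form the Lagrangian:
  L(x, lambda) = (1/2) x^T Q x + c^T x + lambda^T (A x - b)
Stationarity (grad_x L = 0): Q x + c + A^T lambda = 0.
Primal feasibility: A x = b.

This gives the KKT block system:
  [ Q   A^T ] [ x     ]   [-c ]
  [ A    0  ] [ lambda ] = [ b ]

Solving the linear system:
  x*      = (-0.4146, 0.2561, -0.7439)
  lambda* = (3.9024)
  f(x*)   = -0.1463

x* = (-0.4146, 0.2561, -0.7439), lambda* = (3.9024)


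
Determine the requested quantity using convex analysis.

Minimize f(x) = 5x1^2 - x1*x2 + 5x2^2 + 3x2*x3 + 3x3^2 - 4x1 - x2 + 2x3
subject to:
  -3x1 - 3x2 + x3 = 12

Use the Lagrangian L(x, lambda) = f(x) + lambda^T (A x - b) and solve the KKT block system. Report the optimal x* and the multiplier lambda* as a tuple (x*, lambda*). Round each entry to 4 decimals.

Form the Lagrangian:
  L(x, lambda) = (1/2) x^T Q x + c^T x + lambda^T (A x - b)
Stationarity (grad_x L = 0): Q x + c + A^T lambda = 0.
Primal feasibility: A x = b.

This gives the KKT block system:
  [ Q   A^T ] [ x     ]   [-c ]
  [ A    0  ] [ lambda ] = [ b ]

Solving the linear system:
  x*      = (-1.3832, -2.0883, 1.5855)
  lambda* = (-5.2479)
  f(x*)   = 36.8832

x* = (-1.3832, -2.0883, 1.5855), lambda* = (-5.2479)


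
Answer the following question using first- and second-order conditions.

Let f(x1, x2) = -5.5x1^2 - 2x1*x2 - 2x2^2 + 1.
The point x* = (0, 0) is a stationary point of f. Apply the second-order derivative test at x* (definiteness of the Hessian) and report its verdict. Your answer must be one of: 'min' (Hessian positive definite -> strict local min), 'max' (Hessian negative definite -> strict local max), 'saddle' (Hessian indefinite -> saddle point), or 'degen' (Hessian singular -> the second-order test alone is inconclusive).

Compute the Hessian H = grad^2 f:
  H = [[-11, -2], [-2, -4]]
Verify stationarity: grad f(x*) = H x* + g = (0, 0).
Eigenvalues of H: -11.5311, -3.4689.
Both eigenvalues < 0, so H is negative definite -> x* is a strict local max.

max


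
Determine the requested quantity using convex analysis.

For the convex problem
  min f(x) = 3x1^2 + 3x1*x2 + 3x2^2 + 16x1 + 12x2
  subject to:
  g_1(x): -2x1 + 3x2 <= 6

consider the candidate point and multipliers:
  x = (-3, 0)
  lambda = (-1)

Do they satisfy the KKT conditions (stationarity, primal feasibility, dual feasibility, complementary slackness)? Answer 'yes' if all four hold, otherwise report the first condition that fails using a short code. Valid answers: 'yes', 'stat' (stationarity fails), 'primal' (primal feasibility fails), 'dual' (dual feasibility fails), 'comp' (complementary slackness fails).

Gradient of f: grad f(x) = Q x + c = (-2, 3)
Constraint values g_i(x) = a_i^T x - b_i:
  g_1((-3, 0)) = 0
Stationarity residual: grad f(x) + sum_i lambda_i a_i = (0, 0)
  -> stationarity OK
Primal feasibility (all g_i <= 0): OK
Dual feasibility (all lambda_i >= 0): FAILS
Complementary slackness (lambda_i * g_i(x) = 0 for all i): OK

Verdict: the first failing condition is dual_feasibility -> dual.

dual


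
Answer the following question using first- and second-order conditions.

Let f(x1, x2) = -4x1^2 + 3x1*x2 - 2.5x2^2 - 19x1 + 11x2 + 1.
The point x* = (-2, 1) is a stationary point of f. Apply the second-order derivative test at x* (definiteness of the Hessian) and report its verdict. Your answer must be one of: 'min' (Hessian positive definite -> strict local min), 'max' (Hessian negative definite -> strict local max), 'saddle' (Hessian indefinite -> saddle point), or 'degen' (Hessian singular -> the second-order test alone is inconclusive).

Compute the Hessian H = grad^2 f:
  H = [[-8, 3], [3, -5]]
Verify stationarity: grad f(x*) = H x* + g = (0, 0).
Eigenvalues of H: -9.8541, -3.1459.
Both eigenvalues < 0, so H is negative definite -> x* is a strict local max.

max


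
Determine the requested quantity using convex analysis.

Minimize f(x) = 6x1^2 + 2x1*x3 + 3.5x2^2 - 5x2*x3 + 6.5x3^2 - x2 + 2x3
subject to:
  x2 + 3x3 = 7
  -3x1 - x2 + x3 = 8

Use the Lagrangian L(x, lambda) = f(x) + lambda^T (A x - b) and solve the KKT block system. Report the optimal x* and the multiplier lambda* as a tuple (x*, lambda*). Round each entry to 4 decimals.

Form the Lagrangian:
  L(x, lambda) = (1/2) x^T Q x + c^T x + lambda^T (A x - b)
Stationarity (grad_x L = 0): Q x + c + A^T lambda = 0.
Primal feasibility: A x = b.

This gives the KKT block system:
  [ Q   A^T ] [ x     ]   [-c ]
  [ A    0  ] [ lambda ] = [ b ]

Solving the linear system:
  x*      = (-2.3166, 0.9623, 2.0126)
  lambda* = (-3.598, -7.9246)
  f(x*)   = 45.8229

x* = (-2.3166, 0.9623, 2.0126), lambda* = (-3.598, -7.9246)


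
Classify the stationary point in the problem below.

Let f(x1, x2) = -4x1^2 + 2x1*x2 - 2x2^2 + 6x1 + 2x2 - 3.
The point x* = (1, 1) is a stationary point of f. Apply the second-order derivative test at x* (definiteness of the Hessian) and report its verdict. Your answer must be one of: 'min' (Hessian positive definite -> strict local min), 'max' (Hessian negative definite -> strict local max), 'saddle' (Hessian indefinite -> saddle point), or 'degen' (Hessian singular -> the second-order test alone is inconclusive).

Compute the Hessian H = grad^2 f:
  H = [[-8, 2], [2, -4]]
Verify stationarity: grad f(x*) = H x* + g = (0, 0).
Eigenvalues of H: -8.8284, -3.1716.
Both eigenvalues < 0, so H is negative definite -> x* is a strict local max.

max


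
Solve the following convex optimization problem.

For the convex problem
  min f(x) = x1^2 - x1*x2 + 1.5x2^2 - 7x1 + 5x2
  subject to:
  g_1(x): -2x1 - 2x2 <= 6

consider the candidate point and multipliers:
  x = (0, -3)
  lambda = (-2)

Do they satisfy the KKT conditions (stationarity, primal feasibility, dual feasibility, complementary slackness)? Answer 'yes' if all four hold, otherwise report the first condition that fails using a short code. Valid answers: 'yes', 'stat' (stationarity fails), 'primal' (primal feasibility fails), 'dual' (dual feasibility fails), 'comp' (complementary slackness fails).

Gradient of f: grad f(x) = Q x + c = (-4, -4)
Constraint values g_i(x) = a_i^T x - b_i:
  g_1((0, -3)) = 0
Stationarity residual: grad f(x) + sum_i lambda_i a_i = (0, 0)
  -> stationarity OK
Primal feasibility (all g_i <= 0): OK
Dual feasibility (all lambda_i >= 0): FAILS
Complementary slackness (lambda_i * g_i(x) = 0 for all i): OK

Verdict: the first failing condition is dual_feasibility -> dual.

dual


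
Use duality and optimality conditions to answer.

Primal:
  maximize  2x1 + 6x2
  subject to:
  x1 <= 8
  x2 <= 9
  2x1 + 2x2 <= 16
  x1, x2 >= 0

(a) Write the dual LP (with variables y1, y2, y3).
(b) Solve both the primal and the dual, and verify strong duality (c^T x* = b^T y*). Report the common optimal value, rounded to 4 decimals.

The standard primal-dual pair for 'max c^T x s.t. A x <= b, x >= 0' is:
  Dual:  min b^T y  s.t.  A^T y >= c,  y >= 0.

So the dual LP is:
  minimize  8y1 + 9y2 + 16y3
  subject to:
    y1 + 2y3 >= 2
    y2 + 2y3 >= 6
    y1, y2, y3 >= 0

Solving the primal: x* = (0, 8).
  primal value c^T x* = 48.
Solving the dual: y* = (0, 0, 3).
  dual value b^T y* = 48.
Strong duality: c^T x* = b^T y*. Confirmed.

48


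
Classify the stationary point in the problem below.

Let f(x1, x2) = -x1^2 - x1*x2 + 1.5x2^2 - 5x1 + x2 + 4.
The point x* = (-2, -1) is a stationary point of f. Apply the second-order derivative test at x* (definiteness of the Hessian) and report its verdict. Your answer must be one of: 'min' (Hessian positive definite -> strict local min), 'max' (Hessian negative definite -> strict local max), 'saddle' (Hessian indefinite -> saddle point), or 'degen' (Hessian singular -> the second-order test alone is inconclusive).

Compute the Hessian H = grad^2 f:
  H = [[-2, -1], [-1, 3]]
Verify stationarity: grad f(x*) = H x* + g = (0, 0).
Eigenvalues of H: -2.1926, 3.1926.
Eigenvalues have mixed signs, so H is indefinite -> x* is a saddle point.

saddle


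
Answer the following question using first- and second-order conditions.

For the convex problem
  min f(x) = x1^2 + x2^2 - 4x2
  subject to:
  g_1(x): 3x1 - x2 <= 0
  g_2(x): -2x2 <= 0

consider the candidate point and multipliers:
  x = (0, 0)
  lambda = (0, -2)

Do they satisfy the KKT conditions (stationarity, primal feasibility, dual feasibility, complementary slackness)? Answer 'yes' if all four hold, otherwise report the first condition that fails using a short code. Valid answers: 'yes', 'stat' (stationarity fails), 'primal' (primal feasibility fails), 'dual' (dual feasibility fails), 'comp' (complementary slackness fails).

Gradient of f: grad f(x) = Q x + c = (0, -4)
Constraint values g_i(x) = a_i^T x - b_i:
  g_1((0, 0)) = 0
  g_2((0, 0)) = 0
Stationarity residual: grad f(x) + sum_i lambda_i a_i = (0, 0)
  -> stationarity OK
Primal feasibility (all g_i <= 0): OK
Dual feasibility (all lambda_i >= 0): FAILS
Complementary slackness (lambda_i * g_i(x) = 0 for all i): OK

Verdict: the first failing condition is dual_feasibility -> dual.

dual


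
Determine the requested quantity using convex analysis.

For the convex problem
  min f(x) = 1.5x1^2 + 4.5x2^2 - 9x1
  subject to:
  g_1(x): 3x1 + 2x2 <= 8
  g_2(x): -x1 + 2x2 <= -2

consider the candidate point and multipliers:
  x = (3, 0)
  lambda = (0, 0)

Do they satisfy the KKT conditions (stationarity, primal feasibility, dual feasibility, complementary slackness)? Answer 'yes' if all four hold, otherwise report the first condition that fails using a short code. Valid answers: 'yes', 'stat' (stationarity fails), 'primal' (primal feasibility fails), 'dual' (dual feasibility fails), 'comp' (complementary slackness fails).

Gradient of f: grad f(x) = Q x + c = (0, 0)
Constraint values g_i(x) = a_i^T x - b_i:
  g_1((3, 0)) = 1
  g_2((3, 0)) = -1
Stationarity residual: grad f(x) + sum_i lambda_i a_i = (0, 0)
  -> stationarity OK
Primal feasibility (all g_i <= 0): FAILS
Dual feasibility (all lambda_i >= 0): OK
Complementary slackness (lambda_i * g_i(x) = 0 for all i): OK

Verdict: the first failing condition is primal_feasibility -> primal.

primal


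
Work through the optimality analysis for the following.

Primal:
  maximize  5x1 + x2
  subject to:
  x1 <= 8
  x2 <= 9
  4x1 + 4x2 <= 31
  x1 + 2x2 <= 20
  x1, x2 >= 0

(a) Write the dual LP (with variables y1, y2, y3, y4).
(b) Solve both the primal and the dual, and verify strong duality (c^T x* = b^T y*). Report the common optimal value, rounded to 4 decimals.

The standard primal-dual pair for 'max c^T x s.t. A x <= b, x >= 0' is:
  Dual:  min b^T y  s.t.  A^T y >= c,  y >= 0.

So the dual LP is:
  minimize  8y1 + 9y2 + 31y3 + 20y4
  subject to:
    y1 + 4y3 + y4 >= 5
    y2 + 4y3 + 2y4 >= 1
    y1, y2, y3, y4 >= 0

Solving the primal: x* = (7.75, 0).
  primal value c^T x* = 38.75.
Solving the dual: y* = (0, 0, 1.25, 0).
  dual value b^T y* = 38.75.
Strong duality: c^T x* = b^T y*. Confirmed.

38.75


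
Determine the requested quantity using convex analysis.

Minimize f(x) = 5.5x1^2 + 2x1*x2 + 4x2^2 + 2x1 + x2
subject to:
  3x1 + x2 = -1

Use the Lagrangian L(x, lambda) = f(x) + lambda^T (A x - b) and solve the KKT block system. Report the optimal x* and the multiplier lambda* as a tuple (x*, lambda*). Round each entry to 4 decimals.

Form the Lagrangian:
  L(x, lambda) = (1/2) x^T Q x + c^T x + lambda^T (A x - b)
Stationarity (grad_x L = 0): Q x + c + A^T lambda = 0.
Primal feasibility: A x = b.

This gives the KKT block system:
  [ Q   A^T ] [ x     ]   [-c ]
  [ A    0  ] [ lambda ] = [ b ]

Solving the linear system:
  x*      = (-0.2958, -0.1127)
  lambda* = (0.493)
  f(x*)   = -0.1056

x* = (-0.2958, -0.1127), lambda* = (0.493)


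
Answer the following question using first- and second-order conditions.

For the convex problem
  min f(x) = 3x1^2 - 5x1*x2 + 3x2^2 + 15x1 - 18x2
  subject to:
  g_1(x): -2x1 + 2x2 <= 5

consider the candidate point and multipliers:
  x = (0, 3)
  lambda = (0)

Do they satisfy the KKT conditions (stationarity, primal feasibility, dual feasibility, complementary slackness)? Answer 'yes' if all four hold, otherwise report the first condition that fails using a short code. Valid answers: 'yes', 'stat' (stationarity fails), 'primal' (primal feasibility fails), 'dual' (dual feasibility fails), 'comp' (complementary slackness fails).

Gradient of f: grad f(x) = Q x + c = (0, 0)
Constraint values g_i(x) = a_i^T x - b_i:
  g_1((0, 3)) = 1
Stationarity residual: grad f(x) + sum_i lambda_i a_i = (0, 0)
  -> stationarity OK
Primal feasibility (all g_i <= 0): FAILS
Dual feasibility (all lambda_i >= 0): OK
Complementary slackness (lambda_i * g_i(x) = 0 for all i): OK

Verdict: the first failing condition is primal_feasibility -> primal.

primal


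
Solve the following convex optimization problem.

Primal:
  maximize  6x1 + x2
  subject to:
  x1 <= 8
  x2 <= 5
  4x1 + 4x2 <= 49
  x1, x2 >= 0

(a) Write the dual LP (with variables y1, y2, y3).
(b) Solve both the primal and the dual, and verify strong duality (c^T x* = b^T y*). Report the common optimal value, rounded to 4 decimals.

The standard primal-dual pair for 'max c^T x s.t. A x <= b, x >= 0' is:
  Dual:  min b^T y  s.t.  A^T y >= c,  y >= 0.

So the dual LP is:
  minimize  8y1 + 5y2 + 49y3
  subject to:
    y1 + 4y3 >= 6
    y2 + 4y3 >= 1
    y1, y2, y3 >= 0

Solving the primal: x* = (8, 4.25).
  primal value c^T x* = 52.25.
Solving the dual: y* = (5, 0, 0.25).
  dual value b^T y* = 52.25.
Strong duality: c^T x* = b^T y*. Confirmed.

52.25


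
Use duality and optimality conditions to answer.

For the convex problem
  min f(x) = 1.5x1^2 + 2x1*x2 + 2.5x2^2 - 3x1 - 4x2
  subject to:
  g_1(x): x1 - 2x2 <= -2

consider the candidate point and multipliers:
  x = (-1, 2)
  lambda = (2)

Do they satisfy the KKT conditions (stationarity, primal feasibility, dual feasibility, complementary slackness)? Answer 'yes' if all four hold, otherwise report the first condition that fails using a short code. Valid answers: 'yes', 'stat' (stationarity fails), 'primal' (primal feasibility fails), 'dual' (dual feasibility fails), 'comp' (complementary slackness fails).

Gradient of f: grad f(x) = Q x + c = (-2, 4)
Constraint values g_i(x) = a_i^T x - b_i:
  g_1((-1, 2)) = -3
Stationarity residual: grad f(x) + sum_i lambda_i a_i = (0, 0)
  -> stationarity OK
Primal feasibility (all g_i <= 0): OK
Dual feasibility (all lambda_i >= 0): OK
Complementary slackness (lambda_i * g_i(x) = 0 for all i): FAILS

Verdict: the first failing condition is complementary_slackness -> comp.

comp


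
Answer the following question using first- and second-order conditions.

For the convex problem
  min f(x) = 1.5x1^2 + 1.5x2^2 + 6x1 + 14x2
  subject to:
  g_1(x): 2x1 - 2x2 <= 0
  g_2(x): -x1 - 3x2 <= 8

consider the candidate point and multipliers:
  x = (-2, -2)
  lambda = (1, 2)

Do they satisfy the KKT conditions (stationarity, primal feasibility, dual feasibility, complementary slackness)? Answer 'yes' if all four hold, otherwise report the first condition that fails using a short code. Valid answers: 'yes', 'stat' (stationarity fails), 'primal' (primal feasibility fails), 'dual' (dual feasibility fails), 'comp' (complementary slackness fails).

Gradient of f: grad f(x) = Q x + c = (0, 8)
Constraint values g_i(x) = a_i^T x - b_i:
  g_1((-2, -2)) = 0
  g_2((-2, -2)) = 0
Stationarity residual: grad f(x) + sum_i lambda_i a_i = (0, 0)
  -> stationarity OK
Primal feasibility (all g_i <= 0): OK
Dual feasibility (all lambda_i >= 0): OK
Complementary slackness (lambda_i * g_i(x) = 0 for all i): OK

Verdict: yes, KKT holds.

yes


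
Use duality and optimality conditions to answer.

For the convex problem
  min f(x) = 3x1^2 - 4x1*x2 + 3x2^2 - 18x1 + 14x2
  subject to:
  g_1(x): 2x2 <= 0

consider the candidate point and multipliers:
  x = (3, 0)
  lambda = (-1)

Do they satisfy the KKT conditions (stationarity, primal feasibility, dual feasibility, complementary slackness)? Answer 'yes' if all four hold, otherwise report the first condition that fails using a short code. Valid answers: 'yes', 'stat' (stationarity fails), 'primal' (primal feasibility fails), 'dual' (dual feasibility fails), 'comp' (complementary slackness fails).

Gradient of f: grad f(x) = Q x + c = (0, 2)
Constraint values g_i(x) = a_i^T x - b_i:
  g_1((3, 0)) = 0
Stationarity residual: grad f(x) + sum_i lambda_i a_i = (0, 0)
  -> stationarity OK
Primal feasibility (all g_i <= 0): OK
Dual feasibility (all lambda_i >= 0): FAILS
Complementary slackness (lambda_i * g_i(x) = 0 for all i): OK

Verdict: the first failing condition is dual_feasibility -> dual.

dual


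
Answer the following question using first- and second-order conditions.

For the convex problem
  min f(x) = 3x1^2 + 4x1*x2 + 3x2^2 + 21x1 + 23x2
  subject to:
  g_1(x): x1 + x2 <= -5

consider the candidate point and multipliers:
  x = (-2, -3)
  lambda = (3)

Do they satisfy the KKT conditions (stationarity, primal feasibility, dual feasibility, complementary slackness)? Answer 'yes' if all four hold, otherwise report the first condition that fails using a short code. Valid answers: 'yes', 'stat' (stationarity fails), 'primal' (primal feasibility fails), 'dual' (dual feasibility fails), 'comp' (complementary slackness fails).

Gradient of f: grad f(x) = Q x + c = (-3, -3)
Constraint values g_i(x) = a_i^T x - b_i:
  g_1((-2, -3)) = 0
Stationarity residual: grad f(x) + sum_i lambda_i a_i = (0, 0)
  -> stationarity OK
Primal feasibility (all g_i <= 0): OK
Dual feasibility (all lambda_i >= 0): OK
Complementary slackness (lambda_i * g_i(x) = 0 for all i): OK

Verdict: yes, KKT holds.

yes


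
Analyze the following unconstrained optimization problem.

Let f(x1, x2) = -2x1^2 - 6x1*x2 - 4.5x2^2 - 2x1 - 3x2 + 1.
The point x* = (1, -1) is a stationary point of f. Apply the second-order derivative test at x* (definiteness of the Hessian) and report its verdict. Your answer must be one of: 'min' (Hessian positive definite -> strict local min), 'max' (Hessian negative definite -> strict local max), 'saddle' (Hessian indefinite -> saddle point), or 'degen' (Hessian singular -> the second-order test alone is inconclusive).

Compute the Hessian H = grad^2 f:
  H = [[-4, -6], [-6, -9]]
Verify stationarity: grad f(x*) = H x* + g = (0, 0).
Eigenvalues of H: -13, 0.
H has a zero eigenvalue (singular; negative semidefinite but not definite), so H is neither positive definite, negative definite, nor indefinite. The second-order test alone is inconclusive -> degen.
(Indeed, f is constant along the null direction of H through x*, so x* is not a strict local extremum.)

degen


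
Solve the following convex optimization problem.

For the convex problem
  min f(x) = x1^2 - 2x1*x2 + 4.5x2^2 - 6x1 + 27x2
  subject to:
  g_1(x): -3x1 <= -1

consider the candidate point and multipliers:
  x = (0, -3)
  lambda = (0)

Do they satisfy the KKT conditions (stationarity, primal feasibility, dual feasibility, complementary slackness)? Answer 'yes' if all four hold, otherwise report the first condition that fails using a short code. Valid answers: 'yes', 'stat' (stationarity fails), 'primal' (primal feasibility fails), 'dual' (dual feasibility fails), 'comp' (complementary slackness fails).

Gradient of f: grad f(x) = Q x + c = (0, 0)
Constraint values g_i(x) = a_i^T x - b_i:
  g_1((0, -3)) = 1
Stationarity residual: grad f(x) + sum_i lambda_i a_i = (0, 0)
  -> stationarity OK
Primal feasibility (all g_i <= 0): FAILS
Dual feasibility (all lambda_i >= 0): OK
Complementary slackness (lambda_i * g_i(x) = 0 for all i): OK

Verdict: the first failing condition is primal_feasibility -> primal.

primal


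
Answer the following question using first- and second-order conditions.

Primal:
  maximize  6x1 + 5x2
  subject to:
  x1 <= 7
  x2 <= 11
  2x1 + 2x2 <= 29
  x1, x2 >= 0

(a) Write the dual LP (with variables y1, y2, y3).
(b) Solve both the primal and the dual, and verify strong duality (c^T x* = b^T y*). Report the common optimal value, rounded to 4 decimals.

The standard primal-dual pair for 'max c^T x s.t. A x <= b, x >= 0' is:
  Dual:  min b^T y  s.t.  A^T y >= c,  y >= 0.

So the dual LP is:
  minimize  7y1 + 11y2 + 29y3
  subject to:
    y1 + 2y3 >= 6
    y2 + 2y3 >= 5
    y1, y2, y3 >= 0

Solving the primal: x* = (7, 7.5).
  primal value c^T x* = 79.5.
Solving the dual: y* = (1, 0, 2.5).
  dual value b^T y* = 79.5.
Strong duality: c^T x* = b^T y*. Confirmed.

79.5


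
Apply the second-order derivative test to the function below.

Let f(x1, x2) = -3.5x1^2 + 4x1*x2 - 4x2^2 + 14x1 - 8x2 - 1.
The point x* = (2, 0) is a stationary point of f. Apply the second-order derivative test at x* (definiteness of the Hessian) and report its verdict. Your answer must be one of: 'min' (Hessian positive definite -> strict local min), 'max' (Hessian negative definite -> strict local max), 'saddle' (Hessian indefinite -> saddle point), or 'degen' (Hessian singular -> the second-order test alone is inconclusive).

Compute the Hessian H = grad^2 f:
  H = [[-7, 4], [4, -8]]
Verify stationarity: grad f(x*) = H x* + g = (0, 0).
Eigenvalues of H: -11.5311, -3.4689.
Both eigenvalues < 0, so H is negative definite -> x* is a strict local max.

max


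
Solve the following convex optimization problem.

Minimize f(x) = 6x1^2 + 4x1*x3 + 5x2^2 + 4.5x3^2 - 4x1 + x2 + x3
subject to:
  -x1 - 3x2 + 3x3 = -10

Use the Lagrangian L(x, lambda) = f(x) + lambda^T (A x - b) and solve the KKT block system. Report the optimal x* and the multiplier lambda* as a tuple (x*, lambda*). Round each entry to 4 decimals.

Form the Lagrangian:
  L(x, lambda) = (1/2) x^T Q x + c^T x + lambda^T (A x - b)
Stationarity (grad_x L = 0): Q x + c + A^T lambda = 0.
Primal feasibility: A x = b.

This gives the KKT block system:
  [ Q   A^T ] [ x     ]   [-c ]
  [ A    0  ] [ lambda ] = [ b ]

Solving the linear system:
  x*      = (1.2748, 1.004, -1.9044)
  lambda* = (3.6801)
  f(x*)   = 15.4006

x* = (1.2748, 1.004, -1.9044), lambda* = (3.6801)


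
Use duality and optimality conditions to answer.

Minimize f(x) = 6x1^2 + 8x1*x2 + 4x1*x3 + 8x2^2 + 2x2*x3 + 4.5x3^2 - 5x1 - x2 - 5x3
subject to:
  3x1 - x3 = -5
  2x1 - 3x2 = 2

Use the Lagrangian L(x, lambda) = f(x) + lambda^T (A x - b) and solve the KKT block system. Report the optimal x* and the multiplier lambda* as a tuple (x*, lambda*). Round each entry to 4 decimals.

Form the Lagrangian:
  L(x, lambda) = (1/2) x^T Q x + c^T x + lambda^T (A x - b)
Stationarity (grad_x L = 0): Q x + c + A^T lambda = 0.
Primal feasibility: A x = b.

This gives the KKT block system:
  [ Q   A^T ] [ x     ]   [-c ]
  [ A    0  ] [ lambda ] = [ b ]

Solving the linear system:
  x*      = (-0.8724, -1.2482, 2.3829)
  lambda* = (10.4599, -7.7284)
  f(x*)   = 30.7261

x* = (-0.8724, -1.2482, 2.3829), lambda* = (10.4599, -7.7284)


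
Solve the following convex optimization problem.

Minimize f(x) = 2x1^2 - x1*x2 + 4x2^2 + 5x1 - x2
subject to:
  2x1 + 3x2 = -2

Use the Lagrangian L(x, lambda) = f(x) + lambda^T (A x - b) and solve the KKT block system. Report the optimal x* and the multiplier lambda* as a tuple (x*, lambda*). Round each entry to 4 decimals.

Form the Lagrangian:
  L(x, lambda) = (1/2) x^T Q x + c^T x + lambda^T (A x - b)
Stationarity (grad_x L = 0): Q x + c + A^T lambda = 0.
Primal feasibility: A x = b.

This gives the KKT block system:
  [ Q   A^T ] [ x     ]   [-c ]
  [ A    0  ] [ lambda ] = [ b ]

Solving the linear system:
  x*      = (-1.1125, 0.075)
  lambda* = (-0.2375)
  f(x*)   = -3.0562

x* = (-1.1125, 0.075), lambda* = (-0.2375)


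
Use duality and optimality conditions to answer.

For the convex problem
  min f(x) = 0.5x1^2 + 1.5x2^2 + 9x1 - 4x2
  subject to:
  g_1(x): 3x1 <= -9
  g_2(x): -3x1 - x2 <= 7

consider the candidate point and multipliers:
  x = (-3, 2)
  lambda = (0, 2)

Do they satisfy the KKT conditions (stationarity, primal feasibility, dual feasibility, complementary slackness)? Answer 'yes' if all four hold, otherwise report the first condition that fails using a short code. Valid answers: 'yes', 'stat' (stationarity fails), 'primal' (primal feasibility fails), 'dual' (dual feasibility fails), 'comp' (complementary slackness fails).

Gradient of f: grad f(x) = Q x + c = (6, 2)
Constraint values g_i(x) = a_i^T x - b_i:
  g_1((-3, 2)) = 0
  g_2((-3, 2)) = 0
Stationarity residual: grad f(x) + sum_i lambda_i a_i = (0, 0)
  -> stationarity OK
Primal feasibility (all g_i <= 0): OK
Dual feasibility (all lambda_i >= 0): OK
Complementary slackness (lambda_i * g_i(x) = 0 for all i): OK

Verdict: yes, KKT holds.

yes


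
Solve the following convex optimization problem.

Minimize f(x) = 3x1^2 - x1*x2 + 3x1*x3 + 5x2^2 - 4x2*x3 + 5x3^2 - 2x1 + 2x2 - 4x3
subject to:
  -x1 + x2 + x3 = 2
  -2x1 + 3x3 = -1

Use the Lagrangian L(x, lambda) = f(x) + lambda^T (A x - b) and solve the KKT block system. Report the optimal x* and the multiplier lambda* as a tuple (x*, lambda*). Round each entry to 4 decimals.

Form the Lagrangian:
  L(x, lambda) = (1/2) x^T Q x + c^T x + lambda^T (A x - b)
Stationarity (grad_x L = 0): Q x + c + A^T lambda = 0.
Primal feasibility: A x = b.

This gives the KKT block system:
  [ Q   A^T ] [ x     ]   [-c ]
  [ A    0  ] [ lambda ] = [ b ]

Solving the linear system:
  x*      = (0.5763, 2.5254, 0.0508)
  lambda* = (-26.4746, 12.7797)
  f(x*)   = 34.7119

x* = (0.5763, 2.5254, 0.0508), lambda* = (-26.4746, 12.7797)


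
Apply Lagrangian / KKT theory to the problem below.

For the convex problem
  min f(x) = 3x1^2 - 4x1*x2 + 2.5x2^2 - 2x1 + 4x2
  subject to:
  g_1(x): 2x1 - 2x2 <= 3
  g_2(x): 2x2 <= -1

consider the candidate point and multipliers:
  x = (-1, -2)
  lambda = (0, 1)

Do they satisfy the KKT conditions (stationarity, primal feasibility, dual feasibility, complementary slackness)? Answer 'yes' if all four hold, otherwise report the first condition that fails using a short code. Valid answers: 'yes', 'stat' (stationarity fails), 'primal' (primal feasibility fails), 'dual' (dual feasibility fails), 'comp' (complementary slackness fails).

Gradient of f: grad f(x) = Q x + c = (0, -2)
Constraint values g_i(x) = a_i^T x - b_i:
  g_1((-1, -2)) = -1
  g_2((-1, -2)) = -3
Stationarity residual: grad f(x) + sum_i lambda_i a_i = (0, 0)
  -> stationarity OK
Primal feasibility (all g_i <= 0): OK
Dual feasibility (all lambda_i >= 0): OK
Complementary slackness (lambda_i * g_i(x) = 0 for all i): FAILS

Verdict: the first failing condition is complementary_slackness -> comp.

comp


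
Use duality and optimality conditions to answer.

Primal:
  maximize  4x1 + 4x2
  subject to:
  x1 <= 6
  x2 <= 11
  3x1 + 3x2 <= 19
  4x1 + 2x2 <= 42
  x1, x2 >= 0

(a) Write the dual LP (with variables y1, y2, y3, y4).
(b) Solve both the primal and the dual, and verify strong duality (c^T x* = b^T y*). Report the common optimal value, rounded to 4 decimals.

The standard primal-dual pair for 'max c^T x s.t. A x <= b, x >= 0' is:
  Dual:  min b^T y  s.t.  A^T y >= c,  y >= 0.

So the dual LP is:
  minimize  6y1 + 11y2 + 19y3 + 42y4
  subject to:
    y1 + 3y3 + 4y4 >= 4
    y2 + 3y3 + 2y4 >= 4
    y1, y2, y3, y4 >= 0

Solving the primal: x* = (0, 6.3333).
  primal value c^T x* = 25.3333.
Solving the dual: y* = (0, 0, 1.3333, 0).
  dual value b^T y* = 25.3333.
Strong duality: c^T x* = b^T y*. Confirmed.

25.3333


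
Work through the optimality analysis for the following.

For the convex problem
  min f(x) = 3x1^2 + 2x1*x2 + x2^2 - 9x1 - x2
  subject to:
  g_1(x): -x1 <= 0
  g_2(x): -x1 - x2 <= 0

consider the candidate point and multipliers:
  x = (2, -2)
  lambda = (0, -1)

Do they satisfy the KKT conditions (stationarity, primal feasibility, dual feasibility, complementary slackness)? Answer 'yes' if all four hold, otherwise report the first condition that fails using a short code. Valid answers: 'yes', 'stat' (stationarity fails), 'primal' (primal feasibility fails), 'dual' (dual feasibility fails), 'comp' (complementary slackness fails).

Gradient of f: grad f(x) = Q x + c = (-1, -1)
Constraint values g_i(x) = a_i^T x - b_i:
  g_1((2, -2)) = -2
  g_2((2, -2)) = 0
Stationarity residual: grad f(x) + sum_i lambda_i a_i = (0, 0)
  -> stationarity OK
Primal feasibility (all g_i <= 0): OK
Dual feasibility (all lambda_i >= 0): FAILS
Complementary slackness (lambda_i * g_i(x) = 0 for all i): OK

Verdict: the first failing condition is dual_feasibility -> dual.

dual


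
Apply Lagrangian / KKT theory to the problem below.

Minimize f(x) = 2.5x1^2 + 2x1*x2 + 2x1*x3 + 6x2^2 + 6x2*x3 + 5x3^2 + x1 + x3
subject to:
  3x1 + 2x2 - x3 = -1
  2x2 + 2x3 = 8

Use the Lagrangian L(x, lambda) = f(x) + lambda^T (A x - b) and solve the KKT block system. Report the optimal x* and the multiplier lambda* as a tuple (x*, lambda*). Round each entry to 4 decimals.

Form the Lagrangian:
  L(x, lambda) = (1/2) x^T Q x + c^T x + lambda^T (A x - b)
Stationarity (grad_x L = 0): Q x + c + A^T lambda = 0.
Primal feasibility: A x = b.

This gives the KKT block system:
  [ Q   A^T ] [ x     ]   [-c ]
  [ A    0  ] [ lambda ] = [ b ]

Solving the linear system:
  x*      = (-1.0667, 2.0667, 1.9333)
  lambda* = (-1.2222, -15.9111)
  f(x*)   = 63.4667

x* = (-1.0667, 2.0667, 1.9333), lambda* = (-1.2222, -15.9111)


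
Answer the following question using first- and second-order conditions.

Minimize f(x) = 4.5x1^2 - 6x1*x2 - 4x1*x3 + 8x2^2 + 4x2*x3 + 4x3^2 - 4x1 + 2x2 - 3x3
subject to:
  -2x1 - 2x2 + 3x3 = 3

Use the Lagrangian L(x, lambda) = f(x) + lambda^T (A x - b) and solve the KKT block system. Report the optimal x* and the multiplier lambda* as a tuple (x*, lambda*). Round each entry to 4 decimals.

Form the Lagrangian:
  L(x, lambda) = (1/2) x^T Q x + c^T x + lambda^T (A x - b)
Stationarity (grad_x L = 0): Q x + c + A^T lambda = 0.
Primal feasibility: A x = b.

This gives the KKT block system:
  [ Q   A^T ] [ x     ]   [-c ]
  [ A    0  ] [ lambda ] = [ b ]

Solving the linear system:
  x*      = (0.5371, -0.3223, 1.1432)
  lambda* = (-0.9028)
  f(x*)   = -1.757

x* = (0.5371, -0.3223, 1.1432), lambda* = (-0.9028)


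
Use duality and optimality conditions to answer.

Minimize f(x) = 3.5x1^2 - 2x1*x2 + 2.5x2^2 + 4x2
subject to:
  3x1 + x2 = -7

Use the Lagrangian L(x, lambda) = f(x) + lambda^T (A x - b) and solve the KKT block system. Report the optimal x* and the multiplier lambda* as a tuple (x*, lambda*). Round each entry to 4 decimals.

Form the Lagrangian:
  L(x, lambda) = (1/2) x^T Q x + c^T x + lambda^T (A x - b)
Stationarity (grad_x L = 0): Q x + c + A^T lambda = 0.
Primal feasibility: A x = b.

This gives the KKT block system:
  [ Q   A^T ] [ x     ]   [-c ]
  [ A    0  ] [ lambda ] = [ b ]

Solving the linear system:
  x*      = (-1.6719, -1.9844)
  lambda* = (2.5781)
  f(x*)   = 5.0547

x* = (-1.6719, -1.9844), lambda* = (2.5781)


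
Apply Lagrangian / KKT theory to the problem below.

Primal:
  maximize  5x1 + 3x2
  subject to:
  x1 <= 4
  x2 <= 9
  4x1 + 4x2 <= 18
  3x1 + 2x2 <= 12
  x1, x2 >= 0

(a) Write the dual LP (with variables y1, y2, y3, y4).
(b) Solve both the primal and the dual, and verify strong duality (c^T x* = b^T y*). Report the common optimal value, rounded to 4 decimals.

The standard primal-dual pair for 'max c^T x s.t. A x <= b, x >= 0' is:
  Dual:  min b^T y  s.t.  A^T y >= c,  y >= 0.

So the dual LP is:
  minimize  4y1 + 9y2 + 18y3 + 12y4
  subject to:
    y1 + 4y3 + 3y4 >= 5
    y2 + 4y3 + 2y4 >= 3
    y1, y2, y3, y4 >= 0

Solving the primal: x* = (4, 0).
  primal value c^T x* = 20.
Solving the dual: y* = (0.5, 0, 0, 1.5).
  dual value b^T y* = 20.
Strong duality: c^T x* = b^T y*. Confirmed.

20


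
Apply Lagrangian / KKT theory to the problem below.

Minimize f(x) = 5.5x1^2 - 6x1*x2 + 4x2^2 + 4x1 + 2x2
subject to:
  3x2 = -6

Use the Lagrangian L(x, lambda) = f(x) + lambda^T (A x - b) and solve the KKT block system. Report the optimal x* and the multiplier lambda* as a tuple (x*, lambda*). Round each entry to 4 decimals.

Form the Lagrangian:
  L(x, lambda) = (1/2) x^T Q x + c^T x + lambda^T (A x - b)
Stationarity (grad_x L = 0): Q x + c + A^T lambda = 0.
Primal feasibility: A x = b.

This gives the KKT block system:
  [ Q   A^T ] [ x     ]   [-c ]
  [ A    0  ] [ lambda ] = [ b ]

Solving the linear system:
  x*      = (-1.4545, -2)
  lambda* = (1.7576)
  f(x*)   = 0.3636

x* = (-1.4545, -2), lambda* = (1.7576)


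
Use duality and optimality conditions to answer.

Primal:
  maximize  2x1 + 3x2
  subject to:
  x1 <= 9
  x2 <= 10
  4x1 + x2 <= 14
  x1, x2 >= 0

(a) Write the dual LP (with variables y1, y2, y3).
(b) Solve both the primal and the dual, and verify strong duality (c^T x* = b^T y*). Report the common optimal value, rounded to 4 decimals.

The standard primal-dual pair for 'max c^T x s.t. A x <= b, x >= 0' is:
  Dual:  min b^T y  s.t.  A^T y >= c,  y >= 0.

So the dual LP is:
  minimize  9y1 + 10y2 + 14y3
  subject to:
    y1 + 4y3 >= 2
    y2 + y3 >= 3
    y1, y2, y3 >= 0

Solving the primal: x* = (1, 10).
  primal value c^T x* = 32.
Solving the dual: y* = (0, 2.5, 0.5).
  dual value b^T y* = 32.
Strong duality: c^T x* = b^T y*. Confirmed.

32


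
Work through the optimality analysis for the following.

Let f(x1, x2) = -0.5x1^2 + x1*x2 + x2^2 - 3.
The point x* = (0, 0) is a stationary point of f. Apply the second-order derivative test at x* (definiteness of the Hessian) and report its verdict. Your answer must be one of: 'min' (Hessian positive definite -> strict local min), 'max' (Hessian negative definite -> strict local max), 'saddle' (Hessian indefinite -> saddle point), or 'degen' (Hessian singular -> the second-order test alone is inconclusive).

Compute the Hessian H = grad^2 f:
  H = [[-1, 1], [1, 2]]
Verify stationarity: grad f(x*) = H x* + g = (0, 0).
Eigenvalues of H: -1.3028, 2.3028.
Eigenvalues have mixed signs, so H is indefinite -> x* is a saddle point.

saddle


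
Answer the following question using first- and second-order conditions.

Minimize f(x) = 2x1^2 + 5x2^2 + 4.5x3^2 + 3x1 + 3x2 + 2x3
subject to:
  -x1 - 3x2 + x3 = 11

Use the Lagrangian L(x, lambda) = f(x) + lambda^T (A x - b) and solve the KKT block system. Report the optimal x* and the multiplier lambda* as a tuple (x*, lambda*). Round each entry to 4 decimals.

Form the Lagrangian:
  L(x, lambda) = (1/2) x^T Q x + c^T x + lambda^T (A x - b)
Stationarity (grad_x L = 0): Q x + c + A^T lambda = 0.
Primal feasibility: A x = b.

This gives the KKT block system:
  [ Q   A^T ] [ x     ]   [-c ]
  [ A    0  ] [ lambda ] = [ b ]

Solving the linear system:
  x*      = (-2.6476, -2.5771, 0.6211)
  lambda* = (-7.5903)
  f(x*)   = 34.5308

x* = (-2.6476, -2.5771, 0.6211), lambda* = (-7.5903)


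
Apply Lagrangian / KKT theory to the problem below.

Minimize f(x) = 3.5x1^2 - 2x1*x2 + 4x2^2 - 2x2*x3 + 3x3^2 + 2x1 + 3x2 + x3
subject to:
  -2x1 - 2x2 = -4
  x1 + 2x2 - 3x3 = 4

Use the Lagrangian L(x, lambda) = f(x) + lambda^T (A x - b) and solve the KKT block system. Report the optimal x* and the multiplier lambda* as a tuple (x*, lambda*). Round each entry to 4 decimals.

Form the Lagrangian:
  L(x, lambda) = (1/2) x^T Q x + c^T x + lambda^T (A x - b)
Stationarity (grad_x L = 0): Q x + c + A^T lambda = 0.
Primal feasibility: A x = b.

This gives the KKT block system:
  [ Q   A^T ] [ x     ]   [-c ]
  [ A    0  ] [ lambda ] = [ b ]

Solving the linear system:
  x*      = (1.0909, 0.9091, -0.3636)
  lambda* = (3.4091, -1)
  f(x*)   = 11.0909

x* = (1.0909, 0.9091, -0.3636), lambda* = (3.4091, -1)


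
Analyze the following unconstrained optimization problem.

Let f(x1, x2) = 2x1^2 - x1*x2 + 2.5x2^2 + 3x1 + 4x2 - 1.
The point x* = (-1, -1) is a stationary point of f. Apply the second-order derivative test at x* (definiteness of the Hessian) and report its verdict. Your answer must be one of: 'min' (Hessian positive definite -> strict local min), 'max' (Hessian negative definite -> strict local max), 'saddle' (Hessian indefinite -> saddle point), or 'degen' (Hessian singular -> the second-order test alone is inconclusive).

Compute the Hessian H = grad^2 f:
  H = [[4, -1], [-1, 5]]
Verify stationarity: grad f(x*) = H x* + g = (0, 0).
Eigenvalues of H: 3.382, 5.618.
Both eigenvalues > 0, so H is positive definite -> x* is a strict local min.

min


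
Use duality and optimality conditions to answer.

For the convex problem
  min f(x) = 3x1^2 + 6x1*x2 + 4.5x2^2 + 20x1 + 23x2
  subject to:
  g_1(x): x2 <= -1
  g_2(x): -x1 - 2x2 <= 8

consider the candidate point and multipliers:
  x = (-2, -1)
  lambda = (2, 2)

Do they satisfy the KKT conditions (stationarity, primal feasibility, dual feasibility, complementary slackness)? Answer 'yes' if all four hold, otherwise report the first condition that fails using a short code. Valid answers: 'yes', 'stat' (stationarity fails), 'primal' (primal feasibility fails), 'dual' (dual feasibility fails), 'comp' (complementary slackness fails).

Gradient of f: grad f(x) = Q x + c = (2, 2)
Constraint values g_i(x) = a_i^T x - b_i:
  g_1((-2, -1)) = 0
  g_2((-2, -1)) = -4
Stationarity residual: grad f(x) + sum_i lambda_i a_i = (0, 0)
  -> stationarity OK
Primal feasibility (all g_i <= 0): OK
Dual feasibility (all lambda_i >= 0): OK
Complementary slackness (lambda_i * g_i(x) = 0 for all i): FAILS

Verdict: the first failing condition is complementary_slackness -> comp.

comp


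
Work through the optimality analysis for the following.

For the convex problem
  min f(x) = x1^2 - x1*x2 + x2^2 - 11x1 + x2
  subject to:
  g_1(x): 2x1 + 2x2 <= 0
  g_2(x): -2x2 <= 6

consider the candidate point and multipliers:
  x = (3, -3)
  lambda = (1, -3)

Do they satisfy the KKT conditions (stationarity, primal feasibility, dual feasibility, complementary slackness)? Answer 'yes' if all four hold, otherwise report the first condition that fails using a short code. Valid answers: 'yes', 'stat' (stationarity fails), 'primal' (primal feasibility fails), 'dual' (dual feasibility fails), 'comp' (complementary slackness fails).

Gradient of f: grad f(x) = Q x + c = (-2, -8)
Constraint values g_i(x) = a_i^T x - b_i:
  g_1((3, -3)) = 0
  g_2((3, -3)) = 0
Stationarity residual: grad f(x) + sum_i lambda_i a_i = (0, 0)
  -> stationarity OK
Primal feasibility (all g_i <= 0): OK
Dual feasibility (all lambda_i >= 0): FAILS
Complementary slackness (lambda_i * g_i(x) = 0 for all i): OK

Verdict: the first failing condition is dual_feasibility -> dual.

dual


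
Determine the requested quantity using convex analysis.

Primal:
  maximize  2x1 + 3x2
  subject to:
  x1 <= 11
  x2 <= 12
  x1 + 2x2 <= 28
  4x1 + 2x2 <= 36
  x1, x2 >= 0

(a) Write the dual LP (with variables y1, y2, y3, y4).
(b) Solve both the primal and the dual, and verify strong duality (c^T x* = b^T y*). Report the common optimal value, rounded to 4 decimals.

The standard primal-dual pair for 'max c^T x s.t. A x <= b, x >= 0' is:
  Dual:  min b^T y  s.t.  A^T y >= c,  y >= 0.

So the dual LP is:
  minimize  11y1 + 12y2 + 28y3 + 36y4
  subject to:
    y1 + y3 + 4y4 >= 2
    y2 + 2y3 + 2y4 >= 3
    y1, y2, y3, y4 >= 0

Solving the primal: x* = (3, 12).
  primal value c^T x* = 42.
Solving the dual: y* = (0, 2, 0, 0.5).
  dual value b^T y* = 42.
Strong duality: c^T x* = b^T y*. Confirmed.

42


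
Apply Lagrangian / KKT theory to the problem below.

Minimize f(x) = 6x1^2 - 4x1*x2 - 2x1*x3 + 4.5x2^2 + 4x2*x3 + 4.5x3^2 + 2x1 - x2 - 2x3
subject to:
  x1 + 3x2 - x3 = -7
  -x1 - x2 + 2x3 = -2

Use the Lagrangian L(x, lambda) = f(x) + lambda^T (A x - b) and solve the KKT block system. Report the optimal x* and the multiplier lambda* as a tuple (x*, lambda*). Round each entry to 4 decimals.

Form the Lagrangian:
  L(x, lambda) = (1/2) x^T Q x + c^T x + lambda^T (A x - b)
Stationarity (grad_x L = 0): Q x + c + A^T lambda = 0.
Primal feasibility: A x = b.

This gives the KKT block system:
  [ Q   A^T ] [ x     ]   [-c ]
  [ A    0  ] [ lambda ] = [ b ]

Solving the linear system:
  x*      = (-0.9696, -3.0061, -2.9878)
  lambda* = (22.2462, 30.6109)
  f(x*)   = 111.9939

x* = (-0.9696, -3.0061, -2.9878), lambda* = (22.2462, 30.6109)
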